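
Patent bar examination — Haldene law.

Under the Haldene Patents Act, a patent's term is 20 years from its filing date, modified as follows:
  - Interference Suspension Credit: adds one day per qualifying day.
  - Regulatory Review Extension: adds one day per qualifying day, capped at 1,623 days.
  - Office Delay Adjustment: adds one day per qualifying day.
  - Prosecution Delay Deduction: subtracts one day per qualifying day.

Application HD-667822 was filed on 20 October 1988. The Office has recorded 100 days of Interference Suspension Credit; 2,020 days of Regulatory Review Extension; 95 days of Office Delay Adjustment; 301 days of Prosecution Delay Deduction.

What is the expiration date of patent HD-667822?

2012-12-15

Base term: filing date + 20 years → 20 October 2008.
Interference Suspension Credit: +100 days → 28 January 2009.
Regulatory Review Extension: 2020 days claimed exceeds the 1623-day cap, so +1623 days → 9 July 2013.
Office Delay Adjustment: +95 days → 12 October 2013.
Prosecution Delay Deduction: −301 days → 15 December 2012.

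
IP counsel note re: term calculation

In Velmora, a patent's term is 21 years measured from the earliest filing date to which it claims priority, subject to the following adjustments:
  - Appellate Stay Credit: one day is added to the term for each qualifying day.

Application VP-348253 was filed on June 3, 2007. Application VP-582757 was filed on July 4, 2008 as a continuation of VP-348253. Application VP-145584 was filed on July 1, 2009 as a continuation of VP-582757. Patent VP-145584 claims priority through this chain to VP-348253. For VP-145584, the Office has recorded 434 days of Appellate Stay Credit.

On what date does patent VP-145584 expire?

Earliest priority filing: 3 June 2007.
Base term: 3 June 2007 + 21 years → 3 June 2028.
Appellate Stay Credit: +434 days → 11 August 2029.

August 11, 2029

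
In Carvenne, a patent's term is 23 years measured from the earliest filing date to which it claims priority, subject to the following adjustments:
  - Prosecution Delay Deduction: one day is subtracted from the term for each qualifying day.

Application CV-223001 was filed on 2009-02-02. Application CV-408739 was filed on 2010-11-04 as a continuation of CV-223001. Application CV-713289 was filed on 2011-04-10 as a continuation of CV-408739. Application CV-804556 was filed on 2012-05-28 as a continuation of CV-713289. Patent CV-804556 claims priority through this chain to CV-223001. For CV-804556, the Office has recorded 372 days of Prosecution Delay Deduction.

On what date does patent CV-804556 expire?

Earliest priority filing: 2 February 2009.
Base term: 2 February 2009 + 23 years → 2 February 2032.
Prosecution Delay Deduction: −372 days → 26 January 2031.

January 26, 2031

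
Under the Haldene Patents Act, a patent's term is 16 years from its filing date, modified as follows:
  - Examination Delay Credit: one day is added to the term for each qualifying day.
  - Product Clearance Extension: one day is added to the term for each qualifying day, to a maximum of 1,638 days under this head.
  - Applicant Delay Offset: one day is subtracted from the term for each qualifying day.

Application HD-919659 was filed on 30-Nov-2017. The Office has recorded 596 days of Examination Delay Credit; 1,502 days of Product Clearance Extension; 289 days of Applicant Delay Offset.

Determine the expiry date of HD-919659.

November 13, 2038

Base term: filing date + 16 years → 30 November 2033.
Examination Delay Credit: +596 days → 19 July 2035.
Product Clearance Extension: 1502 days (within the 1638-day cap) → +1502 days → 29 August 2039.
Applicant Delay Offset: −289 days → 13 November 2038.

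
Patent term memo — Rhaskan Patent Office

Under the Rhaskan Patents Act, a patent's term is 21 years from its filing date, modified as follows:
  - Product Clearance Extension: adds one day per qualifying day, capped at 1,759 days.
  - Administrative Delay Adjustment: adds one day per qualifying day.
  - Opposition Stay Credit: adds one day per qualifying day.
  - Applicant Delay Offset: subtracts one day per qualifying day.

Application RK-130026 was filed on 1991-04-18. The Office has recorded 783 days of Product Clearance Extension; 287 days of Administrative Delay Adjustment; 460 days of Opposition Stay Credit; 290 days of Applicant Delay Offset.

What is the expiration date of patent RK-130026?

2015-09-10

Base term: filing date + 21 years → 18 April 2012.
Product Clearance Extension: 783 days (within the 1759-day cap) → +783 days → 10 June 2014.
Administrative Delay Adjustment: +287 days → 24 March 2015.
Opposition Stay Credit: +460 days → 26 June 2016.
Applicant Delay Offset: −290 days → 10 September 2015.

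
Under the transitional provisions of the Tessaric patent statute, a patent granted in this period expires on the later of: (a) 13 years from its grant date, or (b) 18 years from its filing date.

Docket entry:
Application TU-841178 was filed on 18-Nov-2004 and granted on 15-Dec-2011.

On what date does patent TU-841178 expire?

(a) grant + 13 years → 15 December 2024.
(b) filing + 18 years → 18 November 2022.
Later of the two: 15 December 2024.

December 15, 2024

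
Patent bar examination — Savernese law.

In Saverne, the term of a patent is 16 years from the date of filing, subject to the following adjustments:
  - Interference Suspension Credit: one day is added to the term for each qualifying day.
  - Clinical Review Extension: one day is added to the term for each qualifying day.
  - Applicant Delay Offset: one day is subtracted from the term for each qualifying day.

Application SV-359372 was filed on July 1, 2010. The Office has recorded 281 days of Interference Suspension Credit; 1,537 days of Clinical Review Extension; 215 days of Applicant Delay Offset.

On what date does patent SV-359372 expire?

Base term: filing date + 16 years → 1 July 2026.
Interference Suspension Credit: +281 days → 8 April 2027.
Clinical Review Extension: +1537 days → 23 June 2031.
Applicant Delay Offset: −215 days → 20 November 2030.

2030-11-20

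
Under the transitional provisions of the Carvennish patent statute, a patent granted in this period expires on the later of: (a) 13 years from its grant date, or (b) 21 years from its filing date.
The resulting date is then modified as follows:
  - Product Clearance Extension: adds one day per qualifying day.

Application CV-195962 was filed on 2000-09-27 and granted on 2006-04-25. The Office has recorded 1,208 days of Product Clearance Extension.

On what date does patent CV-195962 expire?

(a) grant + 13 years → 25 April 2019.
(b) filing + 21 years → 27 September 2021.
Later of the two: 27 September 2021.
Product Clearance Extension: +1208 days → 17 January 2025.

January 17, 2025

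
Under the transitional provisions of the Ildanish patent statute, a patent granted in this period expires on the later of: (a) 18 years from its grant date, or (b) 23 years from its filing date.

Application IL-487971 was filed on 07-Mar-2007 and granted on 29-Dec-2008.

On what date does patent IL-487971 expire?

2030-03-07

(a) grant + 18 years → 29 December 2026.
(b) filing + 23 years → 7 March 2030.
Later of the two: 7 March 2030.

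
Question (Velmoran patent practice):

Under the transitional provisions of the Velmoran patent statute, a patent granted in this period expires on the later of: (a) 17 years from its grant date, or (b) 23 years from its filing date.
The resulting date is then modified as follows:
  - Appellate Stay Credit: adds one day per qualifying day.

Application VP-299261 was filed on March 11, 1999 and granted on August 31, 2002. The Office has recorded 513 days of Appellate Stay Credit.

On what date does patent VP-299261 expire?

(a) grant + 17 years → 31 August 2019.
(b) filing + 23 years → 11 March 2022.
Later of the two: 11 March 2022.
Appellate Stay Credit: +513 days → 6 August 2023.

2023-08-06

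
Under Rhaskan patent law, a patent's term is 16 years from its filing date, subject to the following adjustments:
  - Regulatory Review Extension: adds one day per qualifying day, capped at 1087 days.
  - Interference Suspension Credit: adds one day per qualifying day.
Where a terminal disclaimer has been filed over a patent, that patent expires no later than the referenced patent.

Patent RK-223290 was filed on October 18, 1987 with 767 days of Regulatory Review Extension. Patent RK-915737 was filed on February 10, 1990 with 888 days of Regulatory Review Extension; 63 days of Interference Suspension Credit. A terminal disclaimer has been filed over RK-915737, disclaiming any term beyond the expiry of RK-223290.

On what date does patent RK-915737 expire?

November 23, 2005

Natural term of RK-915737:
  Base: filing + 16 years → 10 February 2006.
  Regulatory Review Extension: 888 days (within the 1087-day cap) → +888 days → 17 July 2008.
  Interference Suspension Credit: +63 days → 18 September 2008.
Expiry of referenced patent RK-223290:
  Base: filing + 16 years → 18 October 2003.
  Regulatory Review Extension: 767 days (within the 1087-day cap) → +767 days → 23 November 2005.
Terminal disclaimer: RK-915737 expires on the earlier of 18 September 2008 and 23 November 2005.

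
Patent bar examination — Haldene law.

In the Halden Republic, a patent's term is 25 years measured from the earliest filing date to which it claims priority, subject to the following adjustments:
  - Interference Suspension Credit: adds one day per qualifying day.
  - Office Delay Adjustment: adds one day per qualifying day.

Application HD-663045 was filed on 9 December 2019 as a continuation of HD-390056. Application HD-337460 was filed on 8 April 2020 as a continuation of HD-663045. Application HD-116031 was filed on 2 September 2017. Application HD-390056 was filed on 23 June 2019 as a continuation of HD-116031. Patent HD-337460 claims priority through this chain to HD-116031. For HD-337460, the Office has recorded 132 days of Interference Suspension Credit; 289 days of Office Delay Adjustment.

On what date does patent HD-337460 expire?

Earliest priority filing: 2 September 2017.
Base term: 2 September 2017 + 25 years → 2 September 2042.
Interference Suspension Credit: +132 days → 12 January 2043.
Office Delay Adjustment: +289 days → 28 October 2043.

October 28, 2043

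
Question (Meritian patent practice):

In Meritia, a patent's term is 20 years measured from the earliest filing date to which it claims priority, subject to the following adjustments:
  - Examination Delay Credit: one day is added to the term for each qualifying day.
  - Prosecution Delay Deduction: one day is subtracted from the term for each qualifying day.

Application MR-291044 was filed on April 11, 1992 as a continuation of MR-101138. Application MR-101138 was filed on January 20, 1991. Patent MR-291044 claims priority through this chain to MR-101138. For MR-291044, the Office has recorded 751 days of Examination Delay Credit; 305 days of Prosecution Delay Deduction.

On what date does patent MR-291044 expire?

Earliest priority filing: 20 January 1991.
Base term: 20 January 1991 + 20 years → 20 January 2011.
Examination Delay Credit: +751 days → 9 February 2013.
Prosecution Delay Deduction: −305 days → 10 April 2012.

April 10, 2012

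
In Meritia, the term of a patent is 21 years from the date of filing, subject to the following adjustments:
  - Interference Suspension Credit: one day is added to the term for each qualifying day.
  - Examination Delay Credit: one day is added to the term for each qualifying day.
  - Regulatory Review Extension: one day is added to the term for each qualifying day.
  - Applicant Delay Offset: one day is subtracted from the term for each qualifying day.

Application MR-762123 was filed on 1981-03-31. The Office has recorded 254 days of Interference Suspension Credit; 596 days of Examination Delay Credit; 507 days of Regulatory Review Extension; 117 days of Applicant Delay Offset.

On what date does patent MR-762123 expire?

Base term: filing date + 21 years → 31 March 2002.
Interference Suspension Credit: +254 days → 10 December 2002.
Examination Delay Credit: +596 days → 28 July 2004.
Regulatory Review Extension: +507 days → 17 December 2005.
Applicant Delay Offset: −117 days → 22 August 2005.

2005-08-22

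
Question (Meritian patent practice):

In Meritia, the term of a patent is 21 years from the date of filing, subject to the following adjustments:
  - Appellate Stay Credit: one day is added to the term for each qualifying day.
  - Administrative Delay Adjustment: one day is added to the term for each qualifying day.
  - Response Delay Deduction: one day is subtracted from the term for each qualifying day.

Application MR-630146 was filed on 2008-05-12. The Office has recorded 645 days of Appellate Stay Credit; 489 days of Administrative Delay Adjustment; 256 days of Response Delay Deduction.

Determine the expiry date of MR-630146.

Base term: filing date + 21 years → 12 May 2029.
Appellate Stay Credit: +645 days → 16 February 2031.
Administrative Delay Adjustment: +489 days → 19 June 2032.
Response Delay Deduction: −256 days → 7 October 2031.

October 7, 2031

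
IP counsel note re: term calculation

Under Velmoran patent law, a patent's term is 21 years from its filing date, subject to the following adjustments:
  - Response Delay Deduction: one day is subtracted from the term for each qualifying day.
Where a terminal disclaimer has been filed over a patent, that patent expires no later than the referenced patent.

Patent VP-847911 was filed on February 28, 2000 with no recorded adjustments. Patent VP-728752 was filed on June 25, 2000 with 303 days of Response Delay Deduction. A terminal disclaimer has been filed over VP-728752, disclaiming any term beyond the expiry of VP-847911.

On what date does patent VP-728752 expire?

Natural term of VP-728752:
  Base: filing + 21 years → 25 June 2021.
  Response Delay Deduction: −303 days → 26 August 2020.
Expiry of referenced patent VP-847911:
  Base: filing + 21 years → 28 February 2021.
Terminal disclaimer: VP-728752 expires on the earlier of 26 August 2020 and 28 February 2021.

2020-08-26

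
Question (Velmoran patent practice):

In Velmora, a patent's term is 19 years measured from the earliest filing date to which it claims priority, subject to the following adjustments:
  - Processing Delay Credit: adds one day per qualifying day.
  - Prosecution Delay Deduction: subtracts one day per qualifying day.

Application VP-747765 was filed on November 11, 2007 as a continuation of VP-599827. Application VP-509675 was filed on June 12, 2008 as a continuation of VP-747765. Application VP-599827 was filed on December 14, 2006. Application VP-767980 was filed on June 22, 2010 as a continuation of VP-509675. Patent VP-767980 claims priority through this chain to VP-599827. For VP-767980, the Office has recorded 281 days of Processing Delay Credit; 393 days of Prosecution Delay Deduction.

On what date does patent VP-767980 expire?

Earliest priority filing: 14 December 2006.
Base term: 14 December 2006 + 19 years → 14 December 2025.
Processing Delay Credit: +281 days → 21 September 2026.
Prosecution Delay Deduction: −393 days → 24 August 2025.

August 24, 2025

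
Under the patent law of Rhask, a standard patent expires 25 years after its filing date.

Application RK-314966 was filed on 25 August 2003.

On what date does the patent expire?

Filing date + 25 years → 25 August 2028.

2028-08-25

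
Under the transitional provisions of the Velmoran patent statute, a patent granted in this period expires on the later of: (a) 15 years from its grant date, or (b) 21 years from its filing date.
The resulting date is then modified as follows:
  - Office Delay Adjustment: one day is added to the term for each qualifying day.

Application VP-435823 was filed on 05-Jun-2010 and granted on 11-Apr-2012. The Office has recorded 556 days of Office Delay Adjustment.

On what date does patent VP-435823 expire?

2032-12-12

(a) grant + 15 years → 11 April 2027.
(b) filing + 21 years → 5 June 2031.
Later of the two: 5 June 2031.
Office Delay Adjustment: +556 days → 12 December 2032.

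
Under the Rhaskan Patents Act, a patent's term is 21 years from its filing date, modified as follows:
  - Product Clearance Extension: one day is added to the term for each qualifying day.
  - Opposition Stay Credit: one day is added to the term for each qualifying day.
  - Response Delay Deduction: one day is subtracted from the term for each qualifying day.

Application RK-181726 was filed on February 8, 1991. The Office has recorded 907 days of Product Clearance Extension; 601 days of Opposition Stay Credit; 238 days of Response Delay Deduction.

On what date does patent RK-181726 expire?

August 1, 2015

Base term: filing date + 21 years → 8 February 2012.
Product Clearance Extension: +907 days → 3 August 2014.
Opposition Stay Credit: +601 days → 26 March 2016.
Response Delay Deduction: −238 days → 1 August 2015.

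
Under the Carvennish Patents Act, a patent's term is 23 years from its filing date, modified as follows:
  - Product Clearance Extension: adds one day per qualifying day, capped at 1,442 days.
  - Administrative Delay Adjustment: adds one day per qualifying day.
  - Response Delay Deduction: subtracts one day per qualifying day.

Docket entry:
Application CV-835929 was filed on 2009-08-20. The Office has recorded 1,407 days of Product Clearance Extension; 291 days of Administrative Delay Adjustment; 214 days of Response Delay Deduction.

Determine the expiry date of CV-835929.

September 12, 2036

Base term: filing date + 23 years → 20 August 2032.
Product Clearance Extension: 1407 days (within the 1442-day cap) → +1407 days → 27 June 2036.
Administrative Delay Adjustment: +291 days → 14 April 2037.
Response Delay Deduction: −214 days → 12 September 2036.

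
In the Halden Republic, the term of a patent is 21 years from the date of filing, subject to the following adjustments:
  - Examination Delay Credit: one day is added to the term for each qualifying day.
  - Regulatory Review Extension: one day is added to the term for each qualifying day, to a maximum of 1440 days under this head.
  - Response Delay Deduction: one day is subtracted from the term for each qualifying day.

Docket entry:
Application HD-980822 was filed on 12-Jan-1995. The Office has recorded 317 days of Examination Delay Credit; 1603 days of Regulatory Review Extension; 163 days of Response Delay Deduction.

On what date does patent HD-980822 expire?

2020-05-24

Base term: filing date + 21 years → 12 January 2016.
Examination Delay Credit: +317 days → 24 November 2016.
Regulatory Review Extension: 1603 days claimed exceeds the 1440-day cap, so +1440 days → 3 November 2020.
Response Delay Deduction: −163 days → 24 May 2020.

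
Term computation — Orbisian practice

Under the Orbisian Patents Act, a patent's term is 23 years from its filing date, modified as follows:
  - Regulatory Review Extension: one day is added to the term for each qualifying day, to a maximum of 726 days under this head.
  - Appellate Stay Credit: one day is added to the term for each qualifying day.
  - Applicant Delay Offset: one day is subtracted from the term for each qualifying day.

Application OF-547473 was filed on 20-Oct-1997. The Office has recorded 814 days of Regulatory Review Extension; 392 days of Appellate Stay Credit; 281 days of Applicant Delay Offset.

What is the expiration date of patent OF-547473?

Base term: filing date + 23 years → 20 October 2020.
Regulatory Review Extension: 814 days claimed exceeds the 726-day cap, so +726 days → 16 October 2022.
Appellate Stay Credit: +392 days → 12 November 2023.
Applicant Delay Offset: −281 days → 4 February 2023.

February 4, 2023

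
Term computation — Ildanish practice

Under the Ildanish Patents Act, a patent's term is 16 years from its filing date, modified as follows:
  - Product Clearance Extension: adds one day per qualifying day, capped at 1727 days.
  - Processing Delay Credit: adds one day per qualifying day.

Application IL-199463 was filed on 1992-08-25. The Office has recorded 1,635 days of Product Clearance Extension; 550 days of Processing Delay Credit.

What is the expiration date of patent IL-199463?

Base term: filing date + 16 years → 25 August 2008.
Product Clearance Extension: 1635 days (within the 1727-day cap) → +1635 days → 15 February 2013.
Processing Delay Credit: +550 days → 19 August 2014.

August 19, 2014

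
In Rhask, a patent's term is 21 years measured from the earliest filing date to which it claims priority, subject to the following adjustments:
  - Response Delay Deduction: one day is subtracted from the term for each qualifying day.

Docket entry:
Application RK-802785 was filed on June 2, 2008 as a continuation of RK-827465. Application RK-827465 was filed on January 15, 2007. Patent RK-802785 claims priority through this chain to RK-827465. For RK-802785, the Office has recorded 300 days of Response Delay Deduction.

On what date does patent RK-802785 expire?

March 21, 2027

Earliest priority filing: 15 January 2007.
Base term: 15 January 2007 + 21 years → 15 January 2028.
Response Delay Deduction: −300 days → 21 March 2027.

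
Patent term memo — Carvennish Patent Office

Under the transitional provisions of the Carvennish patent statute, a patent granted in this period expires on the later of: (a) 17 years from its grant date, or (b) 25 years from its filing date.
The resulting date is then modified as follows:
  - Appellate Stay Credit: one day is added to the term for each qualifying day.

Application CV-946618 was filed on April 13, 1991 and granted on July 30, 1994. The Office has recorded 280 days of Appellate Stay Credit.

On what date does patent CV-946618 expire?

January 18, 2017

(a) grant + 17 years → 30 July 2011.
(b) filing + 25 years → 13 April 2016.
Later of the two: 13 April 2016.
Appellate Stay Credit: +280 days → 18 January 2017.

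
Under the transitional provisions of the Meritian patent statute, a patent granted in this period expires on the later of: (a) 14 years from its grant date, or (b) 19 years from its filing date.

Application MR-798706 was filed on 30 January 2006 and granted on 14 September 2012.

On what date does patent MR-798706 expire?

September 14, 2026

(a) grant + 14 years → 14 September 2026.
(b) filing + 19 years → 30 January 2025.
Later of the two: 14 September 2026.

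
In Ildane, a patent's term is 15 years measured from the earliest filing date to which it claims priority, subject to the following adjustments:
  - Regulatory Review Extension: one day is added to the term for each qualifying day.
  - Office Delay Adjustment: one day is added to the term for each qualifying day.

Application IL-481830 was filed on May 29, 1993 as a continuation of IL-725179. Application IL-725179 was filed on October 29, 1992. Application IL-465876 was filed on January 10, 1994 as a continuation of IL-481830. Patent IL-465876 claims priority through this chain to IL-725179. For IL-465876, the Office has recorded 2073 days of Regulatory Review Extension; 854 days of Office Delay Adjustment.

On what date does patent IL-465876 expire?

Earliest priority filing: 29 October 1992.
Base term: 29 October 1992 + 15 years → 29 October 2007.
Regulatory Review Extension: +2073 days → 2 July 2013.
Office Delay Adjustment: +854 days → 3 November 2015.

2015-11-03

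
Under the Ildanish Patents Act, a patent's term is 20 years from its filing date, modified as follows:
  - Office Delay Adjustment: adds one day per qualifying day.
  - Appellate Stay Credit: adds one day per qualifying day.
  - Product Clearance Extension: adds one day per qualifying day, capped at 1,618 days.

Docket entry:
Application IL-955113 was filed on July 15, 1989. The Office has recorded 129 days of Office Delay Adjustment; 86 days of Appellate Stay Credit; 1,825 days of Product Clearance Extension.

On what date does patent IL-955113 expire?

Base term: filing date + 20 years → 15 July 2009.
Office Delay Adjustment: +129 days → 21 November 2009.
Appellate Stay Credit: +86 days → 15 February 2010.
Product Clearance Extension: 1825 days claimed exceeds the 1618-day cap, so +1618 days → 22 July 2014.

2014-07-22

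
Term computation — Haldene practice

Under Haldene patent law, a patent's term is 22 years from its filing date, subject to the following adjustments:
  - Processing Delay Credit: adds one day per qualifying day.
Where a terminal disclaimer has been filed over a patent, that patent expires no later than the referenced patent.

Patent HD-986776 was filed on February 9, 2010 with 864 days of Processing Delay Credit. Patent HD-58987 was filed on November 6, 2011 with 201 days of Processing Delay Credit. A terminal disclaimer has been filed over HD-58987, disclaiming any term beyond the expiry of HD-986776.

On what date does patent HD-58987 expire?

Natural term of HD-58987:
  Base: filing + 22 years → 6 November 2033.
  Processing Delay Credit: +201 days → 26 May 2034.
Expiry of referenced patent HD-986776:
  Base: filing + 22 years → 9 February 2032.
  Processing Delay Credit: +864 days → 22 June 2034.
Terminal disclaimer: HD-58987 expires on the earlier of 26 May 2034 and 22 June 2034.

2034-05-26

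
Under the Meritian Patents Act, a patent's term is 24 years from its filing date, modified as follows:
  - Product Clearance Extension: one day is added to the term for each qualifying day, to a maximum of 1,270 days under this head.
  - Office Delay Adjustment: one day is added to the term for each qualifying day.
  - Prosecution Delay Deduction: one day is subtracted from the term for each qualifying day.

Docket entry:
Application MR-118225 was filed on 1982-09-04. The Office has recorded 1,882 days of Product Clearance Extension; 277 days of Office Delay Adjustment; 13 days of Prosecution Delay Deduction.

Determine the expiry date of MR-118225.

Base term: filing date + 24 years → 4 September 2006.
Product Clearance Extension: 1882 days claimed exceeds the 1270-day cap, so +1270 days → 25 February 2010.
Office Delay Adjustment: +277 days → 29 November 2010.
Prosecution Delay Deduction: −13 days → 16 November 2010.

2010-11-16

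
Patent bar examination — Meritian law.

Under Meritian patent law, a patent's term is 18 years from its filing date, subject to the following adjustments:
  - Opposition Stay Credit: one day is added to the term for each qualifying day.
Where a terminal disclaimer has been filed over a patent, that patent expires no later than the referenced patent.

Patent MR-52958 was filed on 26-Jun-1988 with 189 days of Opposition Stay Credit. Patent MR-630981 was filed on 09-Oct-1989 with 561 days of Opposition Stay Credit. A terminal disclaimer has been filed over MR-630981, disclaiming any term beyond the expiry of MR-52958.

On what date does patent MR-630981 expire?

2007-01-01

Natural term of MR-630981:
  Base: filing + 18 years → 9 October 2007.
  Opposition Stay Credit: +561 days → 22 April 2009.
Expiry of referenced patent MR-52958:
  Base: filing + 18 years → 26 June 2006.
  Opposition Stay Credit: +189 days → 1 January 2007.
Terminal disclaimer: MR-630981 expires on the earlier of 22 April 2009 and 1 January 2007.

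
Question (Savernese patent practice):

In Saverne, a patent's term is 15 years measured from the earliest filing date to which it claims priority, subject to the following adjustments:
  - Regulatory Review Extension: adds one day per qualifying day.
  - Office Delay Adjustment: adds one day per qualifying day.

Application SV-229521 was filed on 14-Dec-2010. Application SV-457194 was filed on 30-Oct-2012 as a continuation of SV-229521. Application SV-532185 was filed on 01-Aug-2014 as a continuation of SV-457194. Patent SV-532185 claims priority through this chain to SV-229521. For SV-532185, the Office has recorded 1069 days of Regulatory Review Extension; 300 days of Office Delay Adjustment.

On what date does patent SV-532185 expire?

September 13, 2029

Earliest priority filing: 14 December 2010.
Base term: 14 December 2010 + 15 years → 14 December 2025.
Regulatory Review Extension: +1069 days → 17 November 2028.
Office Delay Adjustment: +300 days → 13 September 2029.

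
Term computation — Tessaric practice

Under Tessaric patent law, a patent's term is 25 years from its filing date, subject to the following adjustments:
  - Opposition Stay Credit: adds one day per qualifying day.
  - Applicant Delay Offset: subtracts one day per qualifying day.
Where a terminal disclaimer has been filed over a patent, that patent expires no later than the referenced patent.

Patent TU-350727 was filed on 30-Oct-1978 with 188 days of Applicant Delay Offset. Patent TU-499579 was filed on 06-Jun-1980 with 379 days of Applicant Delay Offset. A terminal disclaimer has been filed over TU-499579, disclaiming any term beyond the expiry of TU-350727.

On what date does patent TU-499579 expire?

April 25, 2003

Natural term of TU-499579:
  Base: filing + 25 years → 6 June 2005.
  Applicant Delay Offset: −379 days → 23 May 2004.
Expiry of referenced patent TU-350727:
  Base: filing + 25 years → 30 October 2003.
  Applicant Delay Offset: −188 days → 25 April 2003.
Terminal disclaimer: TU-499579 expires on the earlier of 23 May 2004 and 25 April 2003.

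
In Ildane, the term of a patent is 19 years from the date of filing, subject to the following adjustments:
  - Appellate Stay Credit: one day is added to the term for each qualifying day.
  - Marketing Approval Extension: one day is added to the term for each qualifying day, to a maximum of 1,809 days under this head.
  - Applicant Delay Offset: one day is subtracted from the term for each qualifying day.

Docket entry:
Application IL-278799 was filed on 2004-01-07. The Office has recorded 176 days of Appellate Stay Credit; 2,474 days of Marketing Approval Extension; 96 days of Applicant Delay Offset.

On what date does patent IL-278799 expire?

2028-03-10

Base term: filing date + 19 years → 7 January 2023.
Appellate Stay Credit: +176 days → 2 July 2023.
Marketing Approval Extension: 2474 days claimed exceeds the 1809-day cap, so +1809 days → 14 June 2028.
Applicant Delay Offset: −96 days → 10 March 2028.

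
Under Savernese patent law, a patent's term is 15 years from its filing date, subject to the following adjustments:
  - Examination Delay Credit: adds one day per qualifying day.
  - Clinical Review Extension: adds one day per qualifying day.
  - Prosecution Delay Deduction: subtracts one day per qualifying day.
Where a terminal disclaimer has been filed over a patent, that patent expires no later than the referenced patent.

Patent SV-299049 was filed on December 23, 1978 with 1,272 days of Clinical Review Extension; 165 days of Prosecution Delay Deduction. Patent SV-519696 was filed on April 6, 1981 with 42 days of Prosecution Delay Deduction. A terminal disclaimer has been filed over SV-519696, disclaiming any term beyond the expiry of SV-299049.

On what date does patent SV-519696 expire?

February 24, 1996

Natural term of SV-519696:
  Base: filing + 15 years → 6 April 1996.
  Prosecution Delay Deduction: −42 days → 24 February 1996.
Expiry of referenced patent SV-299049:
  Base: filing + 15 years → 23 December 1993.
  Clinical Review Extension: +1272 days → 17 June 1997.
  Prosecution Delay Deduction: −165 days → 3 January 1997.
Terminal disclaimer: SV-519696 expires on the earlier of 24 February 1996 and 3 January 1997.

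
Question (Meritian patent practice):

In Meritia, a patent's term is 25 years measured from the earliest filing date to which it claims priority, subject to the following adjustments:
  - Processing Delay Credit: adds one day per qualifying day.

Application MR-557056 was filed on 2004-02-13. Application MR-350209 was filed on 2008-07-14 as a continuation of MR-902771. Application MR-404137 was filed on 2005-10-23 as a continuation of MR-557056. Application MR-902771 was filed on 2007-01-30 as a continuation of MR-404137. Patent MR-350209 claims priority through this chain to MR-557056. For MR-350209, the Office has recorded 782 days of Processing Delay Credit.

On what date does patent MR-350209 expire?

Earliest priority filing: 13 February 2004.
Base term: 13 February 2004 + 25 years → 13 February 2029.
Processing Delay Credit: +782 days → 6 April 2031.

2031-04-06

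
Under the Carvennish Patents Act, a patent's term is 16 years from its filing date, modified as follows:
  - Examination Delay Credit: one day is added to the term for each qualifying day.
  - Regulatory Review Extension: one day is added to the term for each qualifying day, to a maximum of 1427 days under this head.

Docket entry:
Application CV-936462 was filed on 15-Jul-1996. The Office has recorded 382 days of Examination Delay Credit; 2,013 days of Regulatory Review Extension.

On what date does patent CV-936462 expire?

Base term: filing date + 16 years → 15 July 2012.
Examination Delay Credit: +382 days → 1 August 2013.
Regulatory Review Extension: 2013 days claimed exceeds the 1427-day cap, so +1427 days → 28 June 2017.

2017-06-28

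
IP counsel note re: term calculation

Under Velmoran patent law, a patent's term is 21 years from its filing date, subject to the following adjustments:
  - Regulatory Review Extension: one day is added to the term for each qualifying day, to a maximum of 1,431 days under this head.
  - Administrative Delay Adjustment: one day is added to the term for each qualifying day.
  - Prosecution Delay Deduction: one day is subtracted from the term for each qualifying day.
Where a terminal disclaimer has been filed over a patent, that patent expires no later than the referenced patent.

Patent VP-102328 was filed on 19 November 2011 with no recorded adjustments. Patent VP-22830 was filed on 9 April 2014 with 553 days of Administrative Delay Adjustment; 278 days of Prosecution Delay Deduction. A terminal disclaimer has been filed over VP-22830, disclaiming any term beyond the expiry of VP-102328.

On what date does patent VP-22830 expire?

Natural term of VP-22830:
  Base: filing + 21 years → 9 April 2035.
  Administrative Delay Adjustment: +553 days → 13 October 2036.
  Prosecution Delay Deduction: −278 days → 9 January 2036.
Expiry of referenced patent VP-102328:
  Base: filing + 21 years → 19 November 2032.
Terminal disclaimer: VP-22830 expires on the earlier of 9 January 2036 and 19 November 2032.

2032-11-19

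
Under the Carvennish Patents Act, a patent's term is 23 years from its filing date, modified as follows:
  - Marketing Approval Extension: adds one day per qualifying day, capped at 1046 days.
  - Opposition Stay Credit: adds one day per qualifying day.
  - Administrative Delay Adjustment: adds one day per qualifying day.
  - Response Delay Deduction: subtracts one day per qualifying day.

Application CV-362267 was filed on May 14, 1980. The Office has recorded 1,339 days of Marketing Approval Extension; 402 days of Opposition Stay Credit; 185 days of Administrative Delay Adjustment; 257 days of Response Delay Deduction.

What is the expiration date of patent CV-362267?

2007-02-18

Base term: filing date + 23 years → 14 May 2003.
Marketing Approval Extension: 1339 days claimed exceeds the 1046-day cap, so +1046 days → 25 March 2006.
Opposition Stay Credit: +402 days → 1 May 2007.
Administrative Delay Adjustment: +185 days → 2 November 2007.
Response Delay Deduction: −257 days → 18 February 2007.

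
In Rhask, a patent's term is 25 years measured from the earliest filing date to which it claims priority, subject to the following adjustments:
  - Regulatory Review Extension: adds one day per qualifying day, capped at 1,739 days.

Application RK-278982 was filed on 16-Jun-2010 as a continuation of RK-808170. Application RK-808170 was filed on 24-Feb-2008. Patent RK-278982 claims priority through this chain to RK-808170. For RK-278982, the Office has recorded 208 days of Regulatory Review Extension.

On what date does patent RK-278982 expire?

Earliest priority filing: 24 February 2008.
Base term: 24 February 2008 + 25 years → 24 February 2033.
Regulatory Review Extension: 208 days (within the 1739-day cap) → +208 days → 20 September 2033.

September 20, 2033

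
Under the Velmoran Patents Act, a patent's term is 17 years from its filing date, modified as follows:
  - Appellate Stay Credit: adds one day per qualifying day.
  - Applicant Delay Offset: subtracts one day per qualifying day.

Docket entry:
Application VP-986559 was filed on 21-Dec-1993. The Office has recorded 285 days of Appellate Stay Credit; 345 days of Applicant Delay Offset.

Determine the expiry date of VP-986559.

Base term: filing date + 17 years → 21 December 2010.
Appellate Stay Credit: +285 days → 2 October 2011.
Applicant Delay Offset: −345 days → 22 October 2010.

2010-10-22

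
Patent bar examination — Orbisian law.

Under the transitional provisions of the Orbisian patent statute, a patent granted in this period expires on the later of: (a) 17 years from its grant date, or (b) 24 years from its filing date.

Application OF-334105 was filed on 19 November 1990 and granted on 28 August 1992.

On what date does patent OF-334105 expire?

November 19, 2014

(a) grant + 17 years → 28 August 2009.
(b) filing + 24 years → 19 November 2014.
Later of the two: 19 November 2014.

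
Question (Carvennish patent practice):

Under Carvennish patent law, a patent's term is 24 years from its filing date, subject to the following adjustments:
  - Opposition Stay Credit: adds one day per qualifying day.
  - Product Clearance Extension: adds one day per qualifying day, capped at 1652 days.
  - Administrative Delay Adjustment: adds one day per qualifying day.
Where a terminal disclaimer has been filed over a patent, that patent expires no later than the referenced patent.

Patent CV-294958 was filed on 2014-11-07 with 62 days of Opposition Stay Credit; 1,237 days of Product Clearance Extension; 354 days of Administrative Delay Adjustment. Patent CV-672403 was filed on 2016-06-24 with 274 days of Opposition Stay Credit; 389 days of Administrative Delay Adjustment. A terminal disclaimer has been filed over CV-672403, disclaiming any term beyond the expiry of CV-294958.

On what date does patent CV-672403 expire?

Natural term of CV-672403:
  Base: filing + 24 years → 24 June 2040.
  Opposition Stay Credit: +274 days → 25 March 2041.
  Administrative Delay Adjustment: +389 days → 18 April 2042.
Expiry of referenced patent CV-294958:
  Base: filing + 24 years → 7 November 2038.
  Opposition Stay Credit: +62 days → 8 January 2039.
  Product Clearance Extension: 1237 days (within the 1652-day cap) → +1237 days → 29 May 2042.
  Administrative Delay Adjustment: +354 days → 18 May 2043.
Terminal disclaimer: CV-672403 expires on the earlier of 18 April 2042 and 18 May 2043.

2042-04-18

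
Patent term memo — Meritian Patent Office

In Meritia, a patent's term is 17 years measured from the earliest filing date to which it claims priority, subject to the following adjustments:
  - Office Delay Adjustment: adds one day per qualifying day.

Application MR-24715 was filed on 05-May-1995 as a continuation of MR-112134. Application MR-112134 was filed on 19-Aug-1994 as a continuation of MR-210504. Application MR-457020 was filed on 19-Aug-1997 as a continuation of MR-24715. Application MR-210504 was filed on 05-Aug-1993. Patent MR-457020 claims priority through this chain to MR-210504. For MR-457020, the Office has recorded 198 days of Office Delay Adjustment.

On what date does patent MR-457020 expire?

February 19, 2011

Earliest priority filing: 5 August 1993.
Base term: 5 August 1993 + 17 years → 5 August 2010.
Office Delay Adjustment: +198 days → 19 February 2011.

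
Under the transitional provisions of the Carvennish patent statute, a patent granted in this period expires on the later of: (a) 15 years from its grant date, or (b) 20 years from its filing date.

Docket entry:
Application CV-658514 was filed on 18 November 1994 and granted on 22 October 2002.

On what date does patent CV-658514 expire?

(a) grant + 15 years → 22 October 2017.
(b) filing + 20 years → 18 November 2014.
Later of the two: 22 October 2017.

2017-10-22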